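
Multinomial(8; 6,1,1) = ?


8! = 40320
Denominator: 6!=720 * 1!=1 * 1!=1
Coefficient = 40320 / 720 = 56

56


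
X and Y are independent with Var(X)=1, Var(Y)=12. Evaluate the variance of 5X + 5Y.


Independence => Cov(X,Y)=0
Var(5X + 5Y) = 5^2*Var(X) + 5^2*Var(Y)
= 25*1 + 25*12 = 325

325


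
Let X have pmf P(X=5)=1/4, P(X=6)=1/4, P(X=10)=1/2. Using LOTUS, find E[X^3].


E[X^3] = sum(g(x)*P(x))
= 125*1/4 + 216*1/4 + 1000*1/2
= 2341/4

2341/4


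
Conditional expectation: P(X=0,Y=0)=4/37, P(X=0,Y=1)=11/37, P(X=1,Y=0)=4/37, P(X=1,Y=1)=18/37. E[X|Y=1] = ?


P(Y=1) = 29/37
E[X|Y=1] = (0*11 + 1*18)/29 = 18/29

18/29


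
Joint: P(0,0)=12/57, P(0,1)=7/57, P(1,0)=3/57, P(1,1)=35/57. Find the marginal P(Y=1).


P(Y=1) = P(0,1)+P(1,1) = 7/57 + 35/57 = 42/57 = 14/19

14/19


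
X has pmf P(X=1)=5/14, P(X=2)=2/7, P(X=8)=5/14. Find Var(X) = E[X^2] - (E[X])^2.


E[X] = 53/14, E[X^2] = 341/14
Var(X) = E[X^2] - (E[X])^2 = 341/14 - (53/14)^2 = 1965/196

1965/196


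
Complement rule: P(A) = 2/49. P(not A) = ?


P(A') = 1 - P(A) = 1 - 2/49 = 47/49

47/49


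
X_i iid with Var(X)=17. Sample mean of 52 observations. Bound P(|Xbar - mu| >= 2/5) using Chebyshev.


Var(Xbar) = Var(X)/n = 17/52
Chebyshev: P(|Xbar-mu| >= 2/5) <= Var(Xbar)/(2/5)^2 = (17/52)/(4/25) = 425/208
Bound exceeds 1, so trivial bound: 1

1


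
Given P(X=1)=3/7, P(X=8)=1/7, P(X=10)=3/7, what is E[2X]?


E[2X] = sum(g(x)*P(x))
= 2*3/7 + 16*1/7 + 20*3/7
= 82/7

82/7


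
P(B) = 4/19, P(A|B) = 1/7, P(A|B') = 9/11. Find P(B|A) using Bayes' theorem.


P(A) = P(A|B)P(B) + P(A|B')P(B') = 1/7*4/19 + 9/11*15/19 = 989/1463
P(B|A) = P(A|B)P(B)/P(A) = (4/133)/(989/1463) = 44/989

44/989


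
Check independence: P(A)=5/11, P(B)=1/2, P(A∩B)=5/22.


P(A)*P(B) = 5/11*1/2 = 5/22
P(A∩B) = 5/22, which equals P(A)P(B), so independent

Yes, A and B are independent


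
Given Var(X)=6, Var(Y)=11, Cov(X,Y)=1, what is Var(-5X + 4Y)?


Var(-5X + 4Y) = (-5)^2*Var(X) + 4^2*Var(Y) + 2*(-5)*4*Cov(X,Y)
= 25*6 + 16*11 - 40*1
= 150 + 176 - 40 = 286

286


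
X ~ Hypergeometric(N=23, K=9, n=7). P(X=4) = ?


P(X=4) = C(9,4)*C(14,3) / C(23,7)
= 126*364 / 245157
= 45864/245157 = 15288/81719

15288/81719


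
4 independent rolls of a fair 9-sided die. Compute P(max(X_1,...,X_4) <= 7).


P(max <= 7) = P(all X_i <= 7) = (P(X_1 <= 7))^4
= (7/9)^4 = 2401/6561

2401/6561


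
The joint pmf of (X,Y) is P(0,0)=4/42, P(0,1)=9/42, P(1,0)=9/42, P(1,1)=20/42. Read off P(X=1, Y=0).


Read from table: P(X=1, Y=0) = 9/42 = 3/14

3/14


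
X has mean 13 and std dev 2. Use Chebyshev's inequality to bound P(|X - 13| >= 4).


k = 4/2 = 2
Chebyshev: P(|X-mu| >= k*sigma) <= 1/k^2 = 1/2^2 = 1/4

1/4


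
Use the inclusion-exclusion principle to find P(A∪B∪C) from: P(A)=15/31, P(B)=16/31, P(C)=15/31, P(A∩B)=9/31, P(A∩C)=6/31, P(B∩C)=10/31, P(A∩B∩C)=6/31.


P(A∪B∪C) = P(A)+P(B)+P(C) - P(AB)-P(AC)-P(BC) + P(ABC)
= 15/31+16/31+15/31 - 9/31-6/31-10/31 + 6/31
= 27/31

27/31


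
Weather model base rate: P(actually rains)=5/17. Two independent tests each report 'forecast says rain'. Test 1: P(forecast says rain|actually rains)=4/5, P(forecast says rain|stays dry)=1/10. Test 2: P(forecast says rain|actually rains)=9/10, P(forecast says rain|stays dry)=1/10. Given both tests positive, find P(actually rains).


After test 1: P(+) = 4/5*5/17 + 1/10*12/17 = 26/85
P(B|+) = (4/17)/(26/85) = 10/13
After test 2 (use post1 as new prior): P(+) = 9/10*10/13 + 1/10*3/13 = 93/130
P(B|+,+) = (9/13)/(93/130) = 30/31

30/31


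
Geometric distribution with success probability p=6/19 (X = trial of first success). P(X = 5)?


P(X=5) = (1-p)^4 * p = (13/19)^4 * 6/19
= 28561/130321 * 6/19 = 171366/2476099

171366/2476099


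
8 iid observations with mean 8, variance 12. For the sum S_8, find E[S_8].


E[S_n] = n*E[X_1] = 8*8 = 64

64


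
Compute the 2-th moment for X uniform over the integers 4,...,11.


E[X^2] = (1/8) * sum(x^2 for x=4..11)
= 492/8 = 123/2

123/2


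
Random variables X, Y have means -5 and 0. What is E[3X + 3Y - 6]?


E[3X + 3Y - 6] = 3*E[X] + 3*E[Y] - 6
= (3)*(-5) + (3)*(0) + (-6)
= -15 + 0 - 6 = -21

-21


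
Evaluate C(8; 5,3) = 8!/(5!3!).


8! = 40320
Denominator: 5!=120 * 3!=6
Coefficient = 40320 / 720 = 56

56


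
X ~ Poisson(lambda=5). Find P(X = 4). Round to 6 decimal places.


P(X=4) = e^(-5) * 5^4 / 4!
≈ 0.006737946999 * 625 / 24
≈ 0.175467

0.175467


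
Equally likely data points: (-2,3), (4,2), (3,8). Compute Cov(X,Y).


E[X]=5/3, E[Y]=13/3, E[XY]=26/3
Cov(X,Y) = E[XY] - E[X]E[Y] = 26/3 - 5/3*13/3 = 13/9

13/9


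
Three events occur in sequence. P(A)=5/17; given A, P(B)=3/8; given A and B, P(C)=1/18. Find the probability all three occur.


P(A∩B∩C) = P(A) * P(B|A) * P(C|A∩B)
= 5/17 * 3/8 * 1/18
= 15/136 * 1/18 = 5/816

5/816


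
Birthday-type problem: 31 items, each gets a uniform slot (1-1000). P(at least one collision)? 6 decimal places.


P(all different) = prod((1000-i)/1000 for i=0..30) = 0.625127
P(at least one match) = 1 - 0.625127 = 0.374873

0.374873


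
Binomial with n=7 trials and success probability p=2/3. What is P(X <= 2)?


P(X<=2) = P(X=0) + P(X=1) + P(X=2)
= 1/2187 + 14/2187 + 28/729
= 11/243

11/243


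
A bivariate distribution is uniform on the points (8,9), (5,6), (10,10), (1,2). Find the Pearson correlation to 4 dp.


Cov(X,Y) = 10.5000, Var(X) = 11.5000, Var(Y) = 9.6875
rho = Cov/(sqrt(VarX)*sqrt(VarY)) = 0.9948

0.9948


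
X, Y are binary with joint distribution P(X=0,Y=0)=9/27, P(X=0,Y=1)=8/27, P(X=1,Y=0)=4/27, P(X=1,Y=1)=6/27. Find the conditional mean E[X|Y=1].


P(Y=1) = 14/27
E[X|Y=1] = (0*8 + 1*6)/14 = 6/14 = 3/7

3/7


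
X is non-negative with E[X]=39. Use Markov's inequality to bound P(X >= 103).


Markov: P(X >= a) <= E[X]/a
P(X >= 103) <= 39/103

39/103


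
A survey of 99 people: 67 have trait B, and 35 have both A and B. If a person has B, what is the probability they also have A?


P(A|B) = P(A∩B)/P(B) = (35/99)/(67/99) = 35/67

35/67


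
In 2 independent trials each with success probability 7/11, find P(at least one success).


P(at least one) = 1 - P(none)
P(none) = (1 - 7/11)^2 = (4/11)^2 = 16/121
P(at least one) = 1 - 16/121 = 105/121

105/121


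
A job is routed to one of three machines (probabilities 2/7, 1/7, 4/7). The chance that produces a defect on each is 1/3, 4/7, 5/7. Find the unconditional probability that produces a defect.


P(A) = P(A|B1)P(B1) + P(A|B2)P(B2) + P(A|B3)P(B3)
= 1/3*2/7 + 4/7*1/7 + 5/7*4/7
= 2/21 + 4/49 + 20/49 = 86/147

86/147


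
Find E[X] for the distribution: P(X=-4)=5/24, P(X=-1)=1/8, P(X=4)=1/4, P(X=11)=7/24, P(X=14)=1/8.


E[X] = sum(x * P(x))
= -4*5/24 - 1*1/8 + 4*1/4 + 11*7/24 + 14*1/8
= 5

5


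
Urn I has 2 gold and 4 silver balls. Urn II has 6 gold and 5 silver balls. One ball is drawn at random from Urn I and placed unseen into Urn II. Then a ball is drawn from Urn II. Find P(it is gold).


P(transfer gold) = 2/6 = 1/3; P(transfer silver) = 2/3
If gold transferred: Urn II has 7 gold of 12, so P(gold|gold moved) = 7/12
If silver transferred: Urn II has 6 gold of 12, so P(gold|silver moved) = 1/2
By total probability: P(gold) = 1/3*7/12 + 2/3*1/2 = 19/36

19/36


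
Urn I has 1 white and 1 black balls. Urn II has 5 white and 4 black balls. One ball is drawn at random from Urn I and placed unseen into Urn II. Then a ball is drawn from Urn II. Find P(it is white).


P(transfer white) = 1/2; P(transfer black) = 1/2
If white transferred: Urn II has 6 white of 10, so P(white|white moved) = 3/5
If black transferred: Urn II has 5 white of 10, so P(white|black moved) = 1/2
By total probability: P(white) = 1/2*3/5 + 1/2*1/2 = 11/20

11/20


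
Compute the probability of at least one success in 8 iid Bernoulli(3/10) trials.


P(at least one) = 1 - P(none)
P(none) = (1 - 3/10)^8 = (7/10)^8 = 5764801/100000000
P(at least one) = 1 - 5764801/100000000 = 94235199/100000000

94235199/100000000


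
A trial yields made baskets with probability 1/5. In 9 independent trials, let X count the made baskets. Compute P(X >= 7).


P(X>=7) = P(X=7) + P(X=8) + P(X=9)
= 576/1953125 + 36/1953125 + 1/1953125
= 613/1953125

613/1953125


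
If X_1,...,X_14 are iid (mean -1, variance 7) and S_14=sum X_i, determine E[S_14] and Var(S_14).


E[S_n] = n*mu = 14*-1 = -14
Var(S_n) = n*sigma^2 = 14*7 = 98

E[S_14]=-14, Var(S_14)=98


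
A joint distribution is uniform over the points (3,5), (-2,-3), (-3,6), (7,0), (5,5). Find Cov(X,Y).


E[X]=2, E[Y]=13/5, E[XY]=28/5
Cov(X,Y) = E[XY] - E[X]E[Y] = 28/5 - 2*13/5 = 2/5

2/5


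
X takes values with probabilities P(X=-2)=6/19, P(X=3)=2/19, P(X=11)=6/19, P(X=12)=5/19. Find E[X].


E[X] = sum(x * P(x))
= -2*6/19 + 3*2/19 + 11*6/19 + 12*5/19
= 120/19

120/19


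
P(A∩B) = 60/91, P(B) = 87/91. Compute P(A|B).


P(A|B) = P(A∩B)/P(B) = (60/91)/(87/91) = 60/87 = 20/29

20/29


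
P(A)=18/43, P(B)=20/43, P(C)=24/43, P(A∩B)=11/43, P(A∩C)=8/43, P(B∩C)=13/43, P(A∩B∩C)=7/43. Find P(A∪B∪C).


P(A∪B∪C) = P(A)+P(B)+P(C) - P(AB)-P(AC)-P(BC) + P(ABC)
= 18/43+20/43+24/43 - 11/43-8/43-13/43 + 7/43
= 37/43

37/43


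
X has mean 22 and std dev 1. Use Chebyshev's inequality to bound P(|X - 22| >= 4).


k = 4/1 = 4
Chebyshev: P(|X-mu| >= k*sigma) <= 1/k^2 = 1/4^2 = 1/16

1/16


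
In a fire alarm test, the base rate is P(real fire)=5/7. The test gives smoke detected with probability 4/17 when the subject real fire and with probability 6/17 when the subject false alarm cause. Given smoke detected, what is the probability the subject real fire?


P(A) = P(A|B)P(B) + P(A|B')P(B') = 4/17*5/7 + 6/17*2/7 = 32/119
P(B|A) = P(A|B)P(B)/P(A) = (20/119)/(32/119) = 5/8

5/8


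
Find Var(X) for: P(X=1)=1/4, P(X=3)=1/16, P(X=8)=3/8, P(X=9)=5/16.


E[X] = 25/4, E[X^2] = 401/8
Var(X) = E[X^2] - (E[X])^2 = 401/8 - (25/4)^2 = 177/16

177/16


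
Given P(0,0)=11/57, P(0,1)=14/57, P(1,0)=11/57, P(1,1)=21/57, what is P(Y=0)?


P(Y=0) = P(0,0)+P(1,0) = 11/57 + 11/57 = 22/57

22/57


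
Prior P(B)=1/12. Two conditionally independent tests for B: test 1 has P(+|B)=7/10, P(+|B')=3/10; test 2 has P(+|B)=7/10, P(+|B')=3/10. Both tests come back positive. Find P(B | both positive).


After test 1: P(+) = 7/10*1/12 + 3/10*11/12 = 1/3
P(B|+) = (7/120)/(1/3) = 7/40
After test 2 (use post1 as new prior): P(+) = 7/10*7/40 + 3/10*33/40 = 37/100
P(B|+,+) = (49/400)/(37/100) = 49/148

49/148


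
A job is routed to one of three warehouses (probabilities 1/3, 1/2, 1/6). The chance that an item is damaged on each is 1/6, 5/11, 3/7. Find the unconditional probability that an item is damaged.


P(A) = P(A|B1)P(B1) + P(A|B2)P(B2) + P(A|B3)P(B3)
= 1/6*1/3 + 5/11*1/2 + 3/7*1/6
= 1/18 + 5/22 + 1/14 = 491/1386

491/1386


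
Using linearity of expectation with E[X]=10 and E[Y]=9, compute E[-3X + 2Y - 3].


E[-3X + 2Y - 3] = -3*E[X] + 2*E[Y] - 3
= (-3)*(10) + (2)*(9) + (-3)
= -30 + 18 - 3 = -15

-15


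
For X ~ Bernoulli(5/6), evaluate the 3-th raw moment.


For Bernoulli: X in {0,1}
E[X^3] = 0^3*(1-5/6) + 1^3*5/6 = 5/6

5/6


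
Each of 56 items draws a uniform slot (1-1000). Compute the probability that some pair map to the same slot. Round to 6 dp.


P(all different) = prod((1000-i)/1000 for i=0..55) = 0.208189
P(at least one match) = 1 - 0.208189 = 0.791811

0.791811


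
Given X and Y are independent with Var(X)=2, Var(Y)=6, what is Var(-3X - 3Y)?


Independence => Cov(X,Y)=0
Var(-3X - 3Y) = (-3)^2*Var(X) + (-3)^2*Var(Y)
= 9*2 + 9*6 = 72

72


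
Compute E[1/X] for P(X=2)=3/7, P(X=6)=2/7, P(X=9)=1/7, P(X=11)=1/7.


E[1/X] = sum(g(x)*P(x))
= 1/2*3/7 + 1/6*2/7 + 1/9*1/7 + 1/11*1/7
= 403/1386

403/1386


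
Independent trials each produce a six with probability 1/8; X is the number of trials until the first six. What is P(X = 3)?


P(X=3) = (1-p)^2 * p = (7/8)^2 * 1/8
= 49/64 * 1/8 = 49/512

49/512


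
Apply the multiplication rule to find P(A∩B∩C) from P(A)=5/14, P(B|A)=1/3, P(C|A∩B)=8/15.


P(A∩B∩C) = P(A) * P(B|A) * P(C|A∩B)
= 5/14 * 1/3 * 8/15
= 5/42 * 8/15 = 4/63

4/63


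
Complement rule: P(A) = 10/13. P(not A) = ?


P(A') = 1 - P(A) = 1 - 10/13 = 3/13

3/13


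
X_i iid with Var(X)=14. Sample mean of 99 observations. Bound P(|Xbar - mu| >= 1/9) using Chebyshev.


Var(Xbar) = Var(X)/n = 14/99
Chebyshev: P(|Xbar-mu| >= 1/9) <= Var(Xbar)/(1/9)^2 = (14/99)/(1/81) = 126/11
Bound exceeds 1, so trivial bound: 1

1


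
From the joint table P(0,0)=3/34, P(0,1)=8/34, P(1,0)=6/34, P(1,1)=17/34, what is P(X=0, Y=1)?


Read from table: P(X=0, Y=1) = 8/34 = 4/17

4/17


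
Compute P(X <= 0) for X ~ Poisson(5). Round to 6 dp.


P(X<=0) = e^(-5)*5^0/0!
≈ 0.0067379470
≈ 0.006738

0.006738


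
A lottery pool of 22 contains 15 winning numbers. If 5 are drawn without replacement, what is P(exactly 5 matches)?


P(X=5) = C(15,5)*C(7,0) / C(22,5)
= 3003*1 / 26334
= 3003/26334 = 13/114

13/114


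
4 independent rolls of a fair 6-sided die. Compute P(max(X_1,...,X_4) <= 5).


P(max <= 5) = P(all X_i <= 5) = (P(X_1 <= 5))^4
= (5/6)^4 = 625/1296

625/1296


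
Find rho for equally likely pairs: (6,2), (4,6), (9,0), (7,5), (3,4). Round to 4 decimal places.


Cov(X,Y) = -3.1200, Var(X) = 4.5600, Var(Y) = 4.6400
rho = Cov/(sqrt(VarX)*sqrt(VarY)) = -0.6783

-0.6783


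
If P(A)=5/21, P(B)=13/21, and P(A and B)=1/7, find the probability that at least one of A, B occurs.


P(A∪B) = P(A) + P(B) - P(A∩B)
= 5/21 + 13/21 - 1/7 = 5/7

5/7


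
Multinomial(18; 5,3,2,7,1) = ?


18! = 6402373705728000
Denominator: 5!=120 * 3!=6 * 2!=2 * 7!=5040 * 1!=1
Coefficient = 6402373705728000 / 7257600 = 882161280

882161280


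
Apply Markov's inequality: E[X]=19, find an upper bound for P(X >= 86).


Markov: P(X >= a) <= E[X]/a
P(X >= 86) <= 19/86

19/86


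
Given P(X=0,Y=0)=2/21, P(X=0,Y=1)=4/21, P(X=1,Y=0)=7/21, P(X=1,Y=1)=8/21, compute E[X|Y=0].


P(Y=0) = 9/21
E[X|Y=0] = (0*2 + 1*7)/9 = 7/9

7/9


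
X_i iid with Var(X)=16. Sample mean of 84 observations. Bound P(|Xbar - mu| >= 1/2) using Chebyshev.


Var(Xbar) = Var(X)/n = 16/84
Chebyshev: P(|Xbar-mu| >= 1/2) <= Var(Xbar)/(1/2)^2 = (4/21)/(1/4) = 16/21

16/21


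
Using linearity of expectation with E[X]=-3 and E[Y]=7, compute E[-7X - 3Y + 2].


E[-7X - 3Y + 2] = -7*E[X] - 3*E[Y] + 2
= (-7)*(-3) + (-3)*(7) + (2)
= 21 - 21 + 2 = 2

2


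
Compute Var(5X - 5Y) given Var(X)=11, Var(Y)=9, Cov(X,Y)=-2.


Var(5X - 5Y) = 5^2*Var(X) + (-5)^2*Var(Y) + 2*5*(-5)*Cov(X,Y)
= 25*11 + 25*9 - 50*(-2)
= 275 + 225 + 100 = 600

600


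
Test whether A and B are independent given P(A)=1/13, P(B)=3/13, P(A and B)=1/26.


P(A)*P(B) = 1/13*3/13 = 3/169
P(A∩B) = 1/26 != 3/169, so not independent

No, A and B are not independent


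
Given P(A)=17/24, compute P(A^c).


P(A') = 1 - P(A) = 1 - 17/24 = 7/24

7/24


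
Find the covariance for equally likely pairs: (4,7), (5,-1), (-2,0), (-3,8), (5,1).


E[X]=9/5, E[Y]=3, E[XY]=4/5
Cov(X,Y) = E[XY] - E[X]E[Y] = 4/5 - 9/5*3 = -23/5

-23/5


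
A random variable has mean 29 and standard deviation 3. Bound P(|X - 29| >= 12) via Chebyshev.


k = 12/3 = 4
Chebyshev: P(|X-mu| >= k*sigma) <= 1/k^2 = 1/4^2 = 1/16

1/16


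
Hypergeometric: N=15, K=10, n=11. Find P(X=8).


P(X=8) = C(10,8)*C(5,3) / C(15,11)
= 45*10 / 1365
= 450/1365 = 30/91

30/91


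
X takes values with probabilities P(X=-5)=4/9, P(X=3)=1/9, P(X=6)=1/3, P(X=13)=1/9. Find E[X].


E[X] = sum(x * P(x))
= -5*4/9 + 3*1/9 + 6*1/3 + 13*1/9
= 14/9

14/9


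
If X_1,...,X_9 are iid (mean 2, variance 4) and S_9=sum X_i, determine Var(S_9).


By independence, Var(S_n) = n*Var(X_1) = 9*4 = 36

36


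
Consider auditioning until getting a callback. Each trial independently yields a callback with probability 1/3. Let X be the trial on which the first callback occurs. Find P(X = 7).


P(X=7) = (1-p)^6 * p = (2/3)^6 * 1/3
= 64/729 * 1/3 = 64/2187

64/2187


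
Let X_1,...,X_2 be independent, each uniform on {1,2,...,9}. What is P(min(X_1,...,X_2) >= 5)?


P(min >= 5) = P(all X_i >= 5) = (P(X_1 >= 5))^2
= (5/9)^2 = 25/81

25/81


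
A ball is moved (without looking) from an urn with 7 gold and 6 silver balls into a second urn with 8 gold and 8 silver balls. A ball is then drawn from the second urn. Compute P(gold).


P(transfer gold) = 7/13; P(transfer silver) = 6/13
If gold transferred: Urn II has 9 gold of 17, so P(gold|gold moved) = 9/17
If silver transferred: Urn II has 8 gold of 17, so P(gold|silver moved) = 8/17
By total probability: P(gold) = 7/13*9/17 + 6/13*8/17 = 111/221

111/221


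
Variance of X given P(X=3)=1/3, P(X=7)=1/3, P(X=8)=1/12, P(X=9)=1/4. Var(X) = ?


E[X] = 25/4, E[X^2] = 539/12
Var(X) = E[X^2] - (E[X])^2 = 539/12 - (25/4)^2 = 281/48

281/48


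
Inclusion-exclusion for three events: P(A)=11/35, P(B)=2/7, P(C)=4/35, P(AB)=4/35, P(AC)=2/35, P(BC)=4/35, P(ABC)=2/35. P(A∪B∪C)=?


P(A∪B∪C) = P(A)+P(B)+P(C) - P(AB)-P(AC)-P(BC) + P(ABC)
= 11/35+2/7+4/35 - 4/35-2/35-4/35 + 2/35
= 17/35

17/35


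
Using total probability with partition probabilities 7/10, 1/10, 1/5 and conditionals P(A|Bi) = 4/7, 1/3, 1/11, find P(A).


P(A) = P(A|B1)P(B1) + P(A|B2)P(B2) + P(A|B3)P(B3)
= 4/7*7/10 + 1/3*1/10 + 1/11*1/5
= 2/5 + 1/30 + 1/55 = 149/330

149/330


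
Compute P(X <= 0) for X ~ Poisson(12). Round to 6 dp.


P(X<=0) = e^(-12)*12^0/0!
≈ 0.0000061442
≈ 0.000006

0.000006


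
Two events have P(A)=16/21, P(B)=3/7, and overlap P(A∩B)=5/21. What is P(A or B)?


P(A∪B) = P(A) + P(B) - P(A∩B)
= 16/21 + 3/7 - 5/21 = 20/21

20/21


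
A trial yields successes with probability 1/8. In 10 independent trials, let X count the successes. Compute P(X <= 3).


P(X<=3) = P(X=0) + P(X=1) + P(X=2) + P(X=3)
= 282475249/1073741824 + 201768035/536870912 + 259416045/1073741824 + 12353145/134217728
= 261063131/268435456

261063131/268435456


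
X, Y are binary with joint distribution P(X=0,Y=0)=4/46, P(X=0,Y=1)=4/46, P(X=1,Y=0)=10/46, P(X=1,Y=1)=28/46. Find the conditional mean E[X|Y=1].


P(Y=1) = 32/46
E[X|Y=1] = (0*4 + 1*28)/32 = 28/32 = 7/8

7/8


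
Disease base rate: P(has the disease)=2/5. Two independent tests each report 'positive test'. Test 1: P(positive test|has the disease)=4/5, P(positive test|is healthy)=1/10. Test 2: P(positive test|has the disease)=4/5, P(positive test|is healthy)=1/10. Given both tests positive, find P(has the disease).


After test 1: P(+) = 4/5*2/5 + 1/10*3/5 = 19/50
P(B|+) = (8/25)/(19/50) = 16/19
After test 2 (use post1 as new prior): P(+) = 4/5*16/19 + 1/10*3/19 = 131/190
P(B|+,+) = (64/95)/(131/190) = 128/131

128/131


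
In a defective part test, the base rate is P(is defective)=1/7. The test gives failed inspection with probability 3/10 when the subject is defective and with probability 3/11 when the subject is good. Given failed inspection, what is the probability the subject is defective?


P(A) = P(A|B)P(B) + P(A|B')P(B') = 3/10*1/7 + 3/11*6/7 = 213/770
P(B|A) = P(A|B)P(B)/P(A) = (3/70)/(213/770) = 11/71

11/71


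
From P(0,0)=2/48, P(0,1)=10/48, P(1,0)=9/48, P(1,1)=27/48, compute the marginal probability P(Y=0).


P(Y=0) = P(0,0)+P(1,0) = 2/48 + 9/48 = 11/48

11/48


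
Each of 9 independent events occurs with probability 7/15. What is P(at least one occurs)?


P(at least one) = 1 - P(none)
P(none) = (1 - 7/15)^9 = (8/15)^9 = 134217728/38443359375
P(at least one) = 1 - 134217728/38443359375 = 38309141647/38443359375

38309141647/38443359375


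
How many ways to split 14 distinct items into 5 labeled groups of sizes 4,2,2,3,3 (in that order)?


14! = 87178291200
Denominator: 4!=24 * 2!=2 * 2!=2 * 3!=6 * 3!=6
Coefficient = 87178291200 / 3456 = 25225200

25225200


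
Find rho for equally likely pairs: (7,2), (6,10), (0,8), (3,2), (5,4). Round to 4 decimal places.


Cov(X,Y) = -1.8400, Var(X) = 6.1600, Var(Y) = 10.5600
rho = Cov/(sqrt(VarX)*sqrt(VarY)) = -0.2281

-0.2281


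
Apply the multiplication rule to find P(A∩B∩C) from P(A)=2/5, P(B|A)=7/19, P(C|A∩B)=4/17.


P(A∩B∩C) = P(A) * P(B|A) * P(C|A∩B)
= 2/5 * 7/19 * 4/17
= 14/95 * 4/17 = 56/1615

56/1615


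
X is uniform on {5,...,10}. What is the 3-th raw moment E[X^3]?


E[X^3] = (1/6) * sum(x^3 for x=5..10)
= 2925/6 = 975/2

975/2


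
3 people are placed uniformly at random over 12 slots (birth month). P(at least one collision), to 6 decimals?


P(all different) = prod((12-i)/12 for i=0..2) = 0.763889
P(at least one match) = 1 - 0.763889 = 0.236111

0.236111


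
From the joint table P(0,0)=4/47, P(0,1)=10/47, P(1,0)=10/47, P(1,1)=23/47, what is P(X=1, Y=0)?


Read from table: P(X=1, Y=0) = 10/47

10/47


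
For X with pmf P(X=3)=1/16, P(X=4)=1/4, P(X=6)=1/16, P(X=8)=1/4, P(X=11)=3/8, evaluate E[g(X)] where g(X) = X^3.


E[X^3] = sum(g(x)*P(x))
= 27*1/16 + 64*1/4 + 216*1/16 + 512*1/4 + 1331*3/8
= 10533/16

10533/16


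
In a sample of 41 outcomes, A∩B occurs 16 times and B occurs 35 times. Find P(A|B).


P(A|B) = P(A∩B)/P(B) = (16/41)/(35/41) = 16/35

16/35


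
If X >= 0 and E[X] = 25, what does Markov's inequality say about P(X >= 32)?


Markov: P(X >= a) <= E[X]/a
P(X >= 32) <= 25/32

25/32


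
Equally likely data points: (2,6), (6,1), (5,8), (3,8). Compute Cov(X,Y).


E[X]=4, E[Y]=23/4, E[XY]=41/2
Cov(X,Y) = E[XY] - E[X]E[Y] = 41/2 - 4*23/4 = -5/2

-5/2


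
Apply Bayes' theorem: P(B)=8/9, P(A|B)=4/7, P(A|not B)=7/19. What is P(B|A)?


P(A) = P(A|B)P(B) + P(A|B')P(B') = 4/7*8/9 + 7/19*1/9 = 73/133
P(B|A) = P(A|B)P(B)/P(A) = (32/63)/(73/133) = 608/657

608/657


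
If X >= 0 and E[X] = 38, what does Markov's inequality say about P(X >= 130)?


Markov: P(X >= a) <= E[X]/a
P(X >= 130) <= 38/130 = 19/65

19/65


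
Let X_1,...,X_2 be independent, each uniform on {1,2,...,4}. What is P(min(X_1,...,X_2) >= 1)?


P(min >= 1) = P(all X_i >= 1) = (P(X_1 >= 1))^2
= (4/4)^2 = 1^2 = 1

1


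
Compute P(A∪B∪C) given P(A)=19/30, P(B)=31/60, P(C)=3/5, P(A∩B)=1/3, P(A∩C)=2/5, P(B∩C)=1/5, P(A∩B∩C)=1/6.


P(A∪B∪C) = P(A)+P(B)+P(C) - P(AB)-P(AC)-P(BC) + P(ABC)
= 19/30+31/60+3/5 - 1/3-2/5-1/5 + 1/6
= 59/60

59/60


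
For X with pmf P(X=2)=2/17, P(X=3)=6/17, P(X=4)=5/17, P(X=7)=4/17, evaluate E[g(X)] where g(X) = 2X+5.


E[2X+5] = sum(g(x)*P(x))
= 9*2/17 + 11*6/17 + 13*5/17 + 19*4/17
= 225/17

225/17


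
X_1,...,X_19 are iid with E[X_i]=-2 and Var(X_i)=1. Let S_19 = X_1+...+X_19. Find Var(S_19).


By independence, Var(S_n) = n*Var(X_1) = 19*1 = 19

19


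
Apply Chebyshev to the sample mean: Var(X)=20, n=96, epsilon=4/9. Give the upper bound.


Var(Xbar) = Var(X)/n = 20/96
Chebyshev: P(|Xbar-mu| >= 4/9) <= Var(Xbar)/(4/9)^2 = (5/24)/(16/81) = 135/128
Bound exceeds 1, so trivial bound: 1

1


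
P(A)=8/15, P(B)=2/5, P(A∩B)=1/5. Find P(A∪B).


P(A∪B) = P(A) + P(B) - P(A∩B)
= 8/15 + 2/5 - 1/5 = 11/15

11/15


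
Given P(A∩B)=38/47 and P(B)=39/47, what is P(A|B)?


P(A|B) = P(A∩B)/P(B) = (38/47)/(39/47) = 38/39

38/39


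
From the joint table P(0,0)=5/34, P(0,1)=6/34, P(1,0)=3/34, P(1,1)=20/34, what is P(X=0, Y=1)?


Read from table: P(X=0, Y=1) = 6/34 = 3/17

3/17


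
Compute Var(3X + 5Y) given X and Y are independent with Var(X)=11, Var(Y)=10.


Independence => Cov(X,Y)=0
Var(3X + 5Y) = 3^2*Var(X) + 5^2*Var(Y)
= 9*11 + 25*10 = 349

349


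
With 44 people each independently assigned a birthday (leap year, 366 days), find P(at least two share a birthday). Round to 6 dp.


P(all different) = prod((366-i)/366 for i=0..43) = 0.067633
P(at least one match) = 1 - 0.067633 = 0.932367

0.932367


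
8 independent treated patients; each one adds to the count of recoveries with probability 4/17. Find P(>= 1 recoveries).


P(at least one) = 1 - P(none)
P(none) = (1 - 4/17)^8 = (13/17)^8 = 815730721/6975757441
P(at least one) = 1 - 815730721/6975757441 = 6160026720/6975757441

6160026720/6975757441


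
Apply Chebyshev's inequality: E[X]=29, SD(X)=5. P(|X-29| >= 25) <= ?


k = 25/5 = 5
Chebyshev: P(|X-mu| >= k*sigma) <= 1/k^2 = 1/5^2 = 1/25

1/25


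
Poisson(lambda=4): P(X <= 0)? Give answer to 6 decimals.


P(X<=0) = e^(-4)*4^0/0!
≈ 0.0183156389
≈ 0.018316

0.018316


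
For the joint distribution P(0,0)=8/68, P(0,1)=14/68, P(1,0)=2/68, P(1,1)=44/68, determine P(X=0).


P(X=0) = P(0,0)+P(0,1) = 8/68 + 14/68 = 22/68 = 11/34

11/34


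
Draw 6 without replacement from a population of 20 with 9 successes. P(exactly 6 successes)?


P(X=6) = C(9,6)*C(11,0) / C(20,6)
= 84*1 / 38760
= 84/38760 = 7/3230

7/3230


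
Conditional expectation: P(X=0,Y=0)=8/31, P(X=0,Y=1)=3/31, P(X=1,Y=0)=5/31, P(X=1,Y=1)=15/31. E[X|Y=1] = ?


P(Y=1) = 18/31
E[X|Y=1] = (0*3 + 1*15)/18 = 15/18 = 5/6

5/6


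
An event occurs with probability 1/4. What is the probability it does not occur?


P(A') = 1 - P(A) = 1 - 1/4 = 3/4

3/4


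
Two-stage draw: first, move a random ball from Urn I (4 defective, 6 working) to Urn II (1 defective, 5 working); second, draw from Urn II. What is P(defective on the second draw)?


P(transfer defective) = 4/10 = 2/5; P(transfer working) = 3/5
If defective transferred: Urn II has 2 defective of 7, so P(defective|defective moved) = 2/7
If working transferred: Urn II has 1 defective of 7, so P(defective|working moved) = 1/7
By total probability: P(defective) = 2/5*2/7 + 3/5*1/7 = 1/5

1/5


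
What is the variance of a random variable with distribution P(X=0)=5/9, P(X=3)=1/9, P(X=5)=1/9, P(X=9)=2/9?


E[X] = 26/9, E[X^2] = 196/9
Var(X) = E[X^2] - (E[X])^2 = 196/9 - (26/9)^2 = 1088/81

1088/81


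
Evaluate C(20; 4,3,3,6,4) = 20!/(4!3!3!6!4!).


20! = 2432902008176640000
Denominator: 4!=24 * 3!=6 * 3!=6 * 6!=720 * 4!=24
Coefficient = 2432902008176640000 / 14929920 = 162954792000

162954792000


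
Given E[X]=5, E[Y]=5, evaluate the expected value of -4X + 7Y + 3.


E[-4X + 7Y + 3] = -4*E[X] + 7*E[Y] + 3
= (-4)*(5) + (7)*(5) + (3)
= -20 + 35 + 3 = 18

18


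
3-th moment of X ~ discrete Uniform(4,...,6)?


E[X^3] = (1/3) * sum(x^3 for x=4..6)
= 405/3 = 135

135


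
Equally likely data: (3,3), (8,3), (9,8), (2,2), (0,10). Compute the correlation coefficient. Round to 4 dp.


Cov(X,Y) = -1.0800, Var(X) = 12.2400, Var(Y) = 10.1600
rho = Cov/(sqrt(VarX)*sqrt(VarY)) = -0.0968

-0.0968


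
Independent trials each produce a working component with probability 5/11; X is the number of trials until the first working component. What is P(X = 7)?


P(X=7) = (1-p)^6 * p = (6/11)^6 * 5/11
= 46656/1771561 * 5/11 = 233280/19487171

233280/19487171


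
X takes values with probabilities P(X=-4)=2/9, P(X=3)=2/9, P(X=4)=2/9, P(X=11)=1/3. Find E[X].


E[X] = sum(x * P(x))
= -4*2/9 + 3*2/9 + 4*2/9 + 11*1/3
= 13/3

13/3


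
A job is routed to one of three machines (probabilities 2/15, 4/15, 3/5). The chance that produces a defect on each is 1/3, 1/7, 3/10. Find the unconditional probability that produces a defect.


P(A) = P(A|B1)P(B1) + P(A|B2)P(B2) + P(A|B3)P(B3)
= 1/3*2/15 + 1/7*4/15 + 3/10*3/5
= 2/45 + 4/105 + 9/50 = 827/3150

827/3150


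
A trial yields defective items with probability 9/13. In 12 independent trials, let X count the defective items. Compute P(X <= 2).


P(X<=2) = P(X=0) + P(X=1) + P(X=2)
= 16777216/23298085122481 + 452984832/23298085122481 + 5605687296/23298085122481
= 6075449344/23298085122481

6075449344/23298085122481


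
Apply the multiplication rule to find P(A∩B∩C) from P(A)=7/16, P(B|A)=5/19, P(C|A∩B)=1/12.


P(A∩B∩C) = P(A) * P(B|A) * P(C|A∩B)
= 7/16 * 5/19 * 1/12
= 35/304 * 1/12 = 35/3648

35/3648


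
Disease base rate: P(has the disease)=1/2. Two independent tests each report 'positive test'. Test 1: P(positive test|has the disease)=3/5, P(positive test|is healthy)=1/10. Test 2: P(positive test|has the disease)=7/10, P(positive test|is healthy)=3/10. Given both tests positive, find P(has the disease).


After test 1: P(+) = 3/5*1/2 + 1/10*1/2 = 7/20
P(B|+) = (3/10)/(7/20) = 6/7
After test 2 (use post1 as new prior): P(+) = 7/10*6/7 + 3/10*1/7 = 9/14
P(B|+,+) = (3/5)/(9/14) = 14/15

14/15


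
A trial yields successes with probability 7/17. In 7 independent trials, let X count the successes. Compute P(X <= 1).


P(X<=1) = P(X=0) + P(X=1)
= 10000000/410338673 + 49000000/410338673
= 59000000/410338673

59000000/410338673


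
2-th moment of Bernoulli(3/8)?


For Bernoulli: X in {0,1}
E[X^2] = 0^2*(1-3/8) + 1^2*3/8 = 3/8

3/8


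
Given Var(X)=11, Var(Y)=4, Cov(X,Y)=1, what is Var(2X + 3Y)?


Var(2X + 3Y) = 2^2*Var(X) + 3^2*Var(Y) + 2*2*3*Cov(X,Y)
= 4*11 + 9*4 + 12*1
= 44 + 36 + 12 = 92

92


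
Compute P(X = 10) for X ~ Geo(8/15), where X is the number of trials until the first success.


P(X=10) = (1-p)^9 * p = (7/15)^9 * 8/15
= 40353607/38443359375 * 8/15 = 322828856/576650390625

322828856/576650390625


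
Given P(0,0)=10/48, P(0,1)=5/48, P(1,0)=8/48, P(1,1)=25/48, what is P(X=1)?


P(X=1) = P(1,0)+P(1,1) = 8/48 + 25/48 = 33/48 = 11/16

11/16


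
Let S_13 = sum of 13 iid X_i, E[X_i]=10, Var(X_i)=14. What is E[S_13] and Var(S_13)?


E[S_n] = n*mu = 13*10 = 130
Var(S_n) = n*sigma^2 = 13*14 = 182

E[S_13]=130, Var(S_13)=182


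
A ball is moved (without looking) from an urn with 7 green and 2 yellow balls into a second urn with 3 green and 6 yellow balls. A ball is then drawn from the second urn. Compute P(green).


P(transfer green) = 7/9; P(transfer yellow) = 2/9
If green transferred: Urn II has 4 green of 10, so P(green|green moved) = 2/5
If yellow transferred: Urn II has 3 green of 10, so P(green|yellow moved) = 3/10
By total probability: P(green) = 7/9*2/5 + 2/9*3/10 = 17/45

17/45


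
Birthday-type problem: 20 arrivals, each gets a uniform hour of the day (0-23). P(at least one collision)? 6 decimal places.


P(all different) = prod((24-i)/24 for i=0..19) = 0.000006
P(at least one match) = 1 - 0.000006 = 0.999994

0.999994


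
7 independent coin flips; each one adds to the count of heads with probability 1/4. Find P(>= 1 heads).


P(at least one) = 1 - P(none)
P(none) = (1 - 1/4)^7 = (3/4)^7 = 2187/16384
P(at least one) = 1 - 2187/16384 = 14197/16384

14197/16384


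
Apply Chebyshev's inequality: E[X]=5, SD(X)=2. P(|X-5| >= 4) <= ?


k = 4/2 = 2
Chebyshev: P(|X-mu| >= k*sigma) <= 1/k^2 = 1/2^2 = 1/4

1/4


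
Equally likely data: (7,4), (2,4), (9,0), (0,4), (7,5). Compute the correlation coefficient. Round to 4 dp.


Cov(X,Y) = -2.8000, Var(X) = 11.6000, Var(Y) = 3.0400
rho = Cov/(sqrt(VarX)*sqrt(VarY)) = -0.4715

-0.4715


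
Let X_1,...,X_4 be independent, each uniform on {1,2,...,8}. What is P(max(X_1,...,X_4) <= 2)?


P(max <= 2) = P(all X_i <= 2) = (P(X_1 <= 2))^4
= (2/8)^4 = (1/4)^4 = 1/256

1/256


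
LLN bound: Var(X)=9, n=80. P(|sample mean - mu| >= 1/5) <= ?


Var(Xbar) = Var(X)/n = 9/80
Chebyshev: P(|Xbar-mu| >= 1/5) <= Var(Xbar)/(1/5)^2 = (9/80)/(1/25) = 45/16
Bound exceeds 1, so trivial bound: 1

1


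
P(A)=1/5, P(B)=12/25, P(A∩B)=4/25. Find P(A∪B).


P(A∪B) = P(A) + P(B) - P(A∩B)
= 1/5 + 12/25 - 4/25 = 13/25

13/25


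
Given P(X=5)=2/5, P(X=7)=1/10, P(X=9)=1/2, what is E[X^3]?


E[X^3] = sum(g(x)*P(x))
= 125*2/5 + 343*1/10 + 729*1/2
= 2244/5

2244/5


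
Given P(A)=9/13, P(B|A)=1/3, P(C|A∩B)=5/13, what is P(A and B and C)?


P(A∩B∩C) = P(A) * P(B|A) * P(C|A∩B)
= 9/13 * 1/3 * 5/13
= 3/13 * 5/13 = 15/169

15/169


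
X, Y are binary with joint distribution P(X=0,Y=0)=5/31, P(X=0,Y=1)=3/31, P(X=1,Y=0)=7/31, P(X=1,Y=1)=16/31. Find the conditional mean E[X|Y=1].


P(Y=1) = 19/31
E[X|Y=1] = (0*3 + 1*16)/19 = 16/19

16/19


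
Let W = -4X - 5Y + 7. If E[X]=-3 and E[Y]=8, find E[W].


E[-4X - 5Y + 7] = -4*E[X] - 5*E[Y] + 7
= (-4)*(-3) + (-5)*(8) + (7)
= 12 - 40 + 7 = -21

-21


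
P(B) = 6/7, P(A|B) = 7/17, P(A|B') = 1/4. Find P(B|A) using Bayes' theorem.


P(A) = P(A|B)P(B) + P(A|B')P(B') = 7/17*6/7 + 1/4*1/7 = 185/476
P(B|A) = P(A|B)P(B)/P(A) = (6/17)/(185/476) = 168/185

168/185


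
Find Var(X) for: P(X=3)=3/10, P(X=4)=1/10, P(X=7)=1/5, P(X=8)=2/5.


E[X] = 59/10, E[X^2] = 397/10
Var(X) = E[X^2] - (E[X])^2 = 397/10 - (59/10)^2 = 489/100

489/100


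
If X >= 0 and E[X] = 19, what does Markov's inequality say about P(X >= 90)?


Markov: P(X >= a) <= E[X]/a
P(X >= 90) <= 19/90

19/90


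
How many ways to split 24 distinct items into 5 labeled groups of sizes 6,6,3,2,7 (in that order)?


24! = 620448401733239439360000
Denominator: 6!=720 * 6!=720 * 3!=6 * 2!=2 * 7!=5040
Coefficient = 620448401733239439360000 / 31352832000 = 19789229940480

19789229940480


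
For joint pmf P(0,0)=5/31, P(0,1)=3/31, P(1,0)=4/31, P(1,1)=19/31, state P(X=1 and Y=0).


Read from table: P(X=1, Y=0) = 4/31

4/31


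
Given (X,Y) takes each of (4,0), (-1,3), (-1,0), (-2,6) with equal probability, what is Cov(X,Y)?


E[X]=0, E[Y]=9/4, E[XY]=-15/4
Cov(X,Y) = E[XY] - E[X]E[Y] = -15/4 - 0*9/4 = -15/4

-15/4


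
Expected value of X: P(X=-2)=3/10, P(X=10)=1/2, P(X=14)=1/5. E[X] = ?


E[X] = sum(x * P(x))
= -2*3/10 + 10*1/2 + 14*1/5
= 36/5

36/5


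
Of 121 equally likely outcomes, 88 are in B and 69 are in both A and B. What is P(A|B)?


P(A|B) = P(A∩B)/P(B) = (69/121)/(88/121) = 69/88

69/88


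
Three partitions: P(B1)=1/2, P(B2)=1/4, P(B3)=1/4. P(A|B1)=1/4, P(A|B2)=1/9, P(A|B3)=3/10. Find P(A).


P(A) = P(A|B1)P(B1) + P(A|B2)P(B2) + P(A|B3)P(B3)
= 1/4*1/2 + 1/9*1/4 + 3/10*1/4
= 1/8 + 1/36 + 3/40 = 41/180

41/180


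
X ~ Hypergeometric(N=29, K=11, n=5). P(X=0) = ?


P(X=0) = C(11,0)*C(18,5) / C(29,5)
= 1*8568 / 118755
= 8568/118755 = 136/1885

136/1885


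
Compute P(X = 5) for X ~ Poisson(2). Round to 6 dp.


P(X=5) = e^(-2) * 2^5 / 5!
≈ 0.1353352832 * 32 / 120
≈ 0.036089

0.036089


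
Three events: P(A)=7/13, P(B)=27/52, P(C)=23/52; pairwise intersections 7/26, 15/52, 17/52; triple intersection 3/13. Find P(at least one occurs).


P(A∪B∪C) = P(A)+P(B)+P(C) - P(AB)-P(AC)-P(BC) + P(ABC)
= 7/13+27/52+23/52 - 7/26-15/52-17/52 + 3/13
= 11/13

11/13


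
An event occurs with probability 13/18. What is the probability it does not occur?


P(A') = 1 - P(A) = 1 - 13/18 = 5/18

5/18


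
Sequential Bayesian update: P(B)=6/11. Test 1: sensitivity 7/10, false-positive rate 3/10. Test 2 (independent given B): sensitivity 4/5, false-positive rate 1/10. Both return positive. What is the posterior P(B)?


After test 1: P(+) = 7/10*6/11 + 3/10*5/11 = 57/110
P(B|+) = (21/55)/(57/110) = 14/19
After test 2 (use post1 as new prior): P(+) = 4/5*14/19 + 1/10*5/19 = 117/190
P(B|+,+) = (56/95)/(117/190) = 112/117

112/117


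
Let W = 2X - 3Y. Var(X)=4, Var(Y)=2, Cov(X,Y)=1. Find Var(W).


Var(2X - 3Y) = 2^2*Var(X) + (-3)^2*Var(Y) + 2*2*(-3)*Cov(X,Y)
= 4*4 + 9*2 - 12*1
= 16 + 18 - 12 = 22

22


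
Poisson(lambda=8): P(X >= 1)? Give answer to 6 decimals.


P(X>=1) = 1 - P(X<=0) = 1 - (e^(-8)*8^0/0!)
≈ 1 - 0.0003354626 = 0.9996645374
≈ 0.999665

0.999665


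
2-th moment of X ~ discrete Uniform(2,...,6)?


E[X^2] = (1/5) * sum(x^2 for x=2..6)
= 90/5 = 18

18


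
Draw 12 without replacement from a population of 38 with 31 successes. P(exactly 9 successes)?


P(X=9) = C(31,9)*C(7,3) / C(38,12)
= 20160075*35 / 2707475148
= 705602625/2707475148 = 37375/143412

37375/143412


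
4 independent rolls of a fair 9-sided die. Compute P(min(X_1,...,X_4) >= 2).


P(min >= 2) = P(all X_i >= 2) = (P(X_1 >= 2))^4
= (8/9)^4 = 4096/6561

4096/6561


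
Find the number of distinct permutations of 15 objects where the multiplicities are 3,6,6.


15! = 1307674368000
Denominator: 3!=6 * 6!=720 * 6!=720
Coefficient = 1307674368000 / 3110400 = 420420

420420


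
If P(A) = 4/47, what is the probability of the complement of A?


P(A') = 1 - P(A) = 1 - 4/47 = 43/47

43/47


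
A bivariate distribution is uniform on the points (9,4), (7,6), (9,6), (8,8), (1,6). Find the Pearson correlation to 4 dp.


Cov(X,Y) = -0.4000, Var(X) = 8.9600, Var(Y) = 1.6000
rho = Cov/(sqrt(VarX)*sqrt(VarY)) = -0.1056

-0.1056


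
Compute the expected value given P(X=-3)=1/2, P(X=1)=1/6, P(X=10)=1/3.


E[X] = sum(x * P(x))
= -3*1/2 + 1*1/6 + 10*1/3
= 2

2


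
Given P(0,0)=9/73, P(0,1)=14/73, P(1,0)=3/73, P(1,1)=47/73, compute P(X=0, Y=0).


Read from table: P(X=0, Y=0) = 9/73

9/73


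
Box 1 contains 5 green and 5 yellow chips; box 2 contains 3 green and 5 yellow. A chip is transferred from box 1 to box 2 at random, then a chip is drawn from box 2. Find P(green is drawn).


P(transfer green) = 5/10 = 1/2; P(transfer yellow) = 1/2
If green transferred: Urn II has 4 green of 9, so P(green|green moved) = 4/9
If yellow transferred: Urn II has 3 green of 9, so P(green|yellow moved) = 1/3
By total probability: P(green) = 1/2*4/9 + 1/2*1/3 = 7/18

7/18


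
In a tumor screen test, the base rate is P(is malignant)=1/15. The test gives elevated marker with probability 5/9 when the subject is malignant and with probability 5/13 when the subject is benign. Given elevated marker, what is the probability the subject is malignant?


P(A) = P(A|B)P(B) + P(A|B')P(B') = 5/9*1/15 + 5/13*14/15 = 139/351
P(B|A) = P(A|B)P(B)/P(A) = (1/27)/(139/351) = 13/139

13/139


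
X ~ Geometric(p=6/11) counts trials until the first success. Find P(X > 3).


P(X > 3) = P(first 3 trials all fail) = (1-p)^3 = (5/11)^3 = 125/1331

125/1331


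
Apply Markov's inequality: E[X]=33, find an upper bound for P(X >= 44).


Markov: P(X >= a) <= E[X]/a
P(X >= 44) <= 33/44 = 3/4

3/4


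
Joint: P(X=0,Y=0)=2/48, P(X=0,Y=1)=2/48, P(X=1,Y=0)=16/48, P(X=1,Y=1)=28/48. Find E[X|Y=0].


P(Y=0) = 18/48
E[X|Y=0] = (0*2 + 1*16)/18 = 16/18 = 8/9

8/9


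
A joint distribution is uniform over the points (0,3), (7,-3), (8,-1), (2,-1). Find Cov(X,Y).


E[X]=17/4, E[Y]=-1/2, E[XY]=-31/4
Cov(X,Y) = E[XY] - E[X]E[Y] = -31/4 - 17/4*-1/2 = -45/8

-45/8


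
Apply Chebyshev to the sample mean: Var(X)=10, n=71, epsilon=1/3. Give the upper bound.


Var(Xbar) = Var(X)/n = 10/71
Chebyshev: P(|Xbar-mu| >= 1/3) <= Var(Xbar)/(1/3)^2 = (10/71)/(1/9) = 90/71
Bound exceeds 1, so trivial bound: 1

1


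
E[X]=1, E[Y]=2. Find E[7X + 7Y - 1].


E[7X + 7Y - 1] = 7*E[X] + 7*E[Y] - 1
= (7)*(1) + (7)*(2) + (-1)
= 7 + 14 - 1 = 20

20


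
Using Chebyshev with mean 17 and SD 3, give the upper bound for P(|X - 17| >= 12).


k = 12/3 = 4
Chebyshev: P(|X-mu| >= k*sigma) <= 1/k^2 = 1/4^2 = 1/16

1/16


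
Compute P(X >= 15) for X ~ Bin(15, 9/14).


P(X>=15) = P(X=15)
= 205891132094649/155568095557812224
= 205891132094649/155568095557812224

205891132094649/155568095557812224


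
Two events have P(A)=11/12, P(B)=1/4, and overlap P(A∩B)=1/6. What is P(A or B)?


P(A∪B) = P(A) + P(B) - P(A∩B)
= 11/12 + 1/4 - 1/6 = 1

1


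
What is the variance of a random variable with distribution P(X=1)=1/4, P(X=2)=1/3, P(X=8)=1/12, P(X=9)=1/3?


E[X] = 55/12, E[X^2] = 407/12
Var(X) = E[X^2] - (E[X])^2 = 407/12 - (55/12)^2 = 1859/144

1859/144


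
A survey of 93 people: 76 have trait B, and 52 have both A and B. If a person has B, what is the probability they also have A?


P(A|B) = P(A∩B)/P(B) = (52/93)/(76/93) = 52/76 = 13/19

13/19


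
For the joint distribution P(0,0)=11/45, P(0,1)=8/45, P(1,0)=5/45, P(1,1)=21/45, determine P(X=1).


P(X=1) = P(1,0)+P(1,1) = 5/45 + 21/45 = 26/45

26/45
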